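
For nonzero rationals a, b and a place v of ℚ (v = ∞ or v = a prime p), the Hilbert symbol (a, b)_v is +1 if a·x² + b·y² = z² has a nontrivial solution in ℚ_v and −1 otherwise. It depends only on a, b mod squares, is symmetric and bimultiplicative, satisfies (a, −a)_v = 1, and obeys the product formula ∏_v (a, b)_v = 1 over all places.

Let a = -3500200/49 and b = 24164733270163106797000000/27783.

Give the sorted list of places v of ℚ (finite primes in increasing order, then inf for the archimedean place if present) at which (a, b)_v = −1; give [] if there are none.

[7, 11]

Mod squares: a ≡ -35002, b ≡ 96019. Check v ∈ {∞, 2, 3, 5, 7, 11, 23, 29, 31, 37, 43}.
v=∞: -35002 < 0 and 96019 > 0  ⇒  (a,b)_∞ = +1.
v=37: a=37^1·(≡10), b=37^4·(≡9) mod 37; (10|37)=+1, (9|37)=+1; (−1)^{1·4·18}·(+1)^4·(+1)^1 = +1.
v=5: a=5^2·(≡3), b=5^6·(≡1) mod 5; (3|5)=-1, (1|5)=+1; (−1)^{2·6·2}·(-1)^6·(+1)^2 = +1.
v=2: v_2(a)=3, v_2(b)=6; units ≡ 3, 3 (mod 8); ε·ε+αω+βω = 1·1+3·1+6·1 ≡ 0  ⇒  (a,b)_2 = +1.
v=29: a=29^0·(≡5), b=29^1·(≡16) mod 29; (5|29)=+1, (16|29)=+1; (−1)^{0·1·14}·(+1)^1·(+1)^0 = +1.
v=11: a=11^1·(≡6), b=11^1·(≡6) mod 11; (6|11)=-1, (6|11)=-1; (−1)^{1·1·5}·(-1)^1·(-1)^1 = -1.
v=43: a=43^1·(≡7), b=43^3·(≡16) mod 43; (7|43)=-1, (16|43)=+1; (−1)^{1·3·21}·(-1)^3·(+1)^1 = +1.
v=23: a=23^0·(≡3), b=23^2·(≡21) mod 23; (3|23)=+1, (21|23)=-1; (−1)^{0·2·11}·(+1)^2·(-1)^0 = +1.
v=3: a=3^0·(≡2), b=3^-4·(≡1) mod 3; (2|3)=-1, (1|3)=+1; (−1)^{0·-4·1}·(-1)^-4·(+1)^0 = +1.
v=31: a=31^0·(≡4), b=31^2·(≡21) mod 31; (4|31)=+1, (21|31)=-1; (−1)^{0·2·15}·(+1)^2·(-1)^0 = +1.
v=7: a=7^-2·(≡3), b=7^-3·(≡2) mod 7; (3|7)=-1, (2|7)=+1; (−1)^{-2·-3·3}·(-1)^-3·(+1)^-2 = -1.
|Ram(-35002, 96019)| = 2, even; anisotropic at {7, 11}.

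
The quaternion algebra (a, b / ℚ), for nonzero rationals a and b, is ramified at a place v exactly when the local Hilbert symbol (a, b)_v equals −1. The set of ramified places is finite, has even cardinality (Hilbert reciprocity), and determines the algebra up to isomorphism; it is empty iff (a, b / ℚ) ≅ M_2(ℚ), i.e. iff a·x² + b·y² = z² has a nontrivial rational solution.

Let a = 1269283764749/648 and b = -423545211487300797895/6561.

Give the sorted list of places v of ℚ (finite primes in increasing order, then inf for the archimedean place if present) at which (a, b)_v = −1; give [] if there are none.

(a, b) ≡ (58, -95095) mod (ℚ^×)²; places V = {2, 3, 5, 7, 11, 13, 19, 29, ∞}.
(a,b)_2: α=-3, β=0; u≡5, v≡1 (mod 8); ε(u)ε(v)=0·0, αω(v)=-3·0, βω(u)=0·1; sum ≡ 0  ⇒  +1.
(a,b)_∞: sgn(58)=+, sgn(-95095)=−, so +1.
(a,b)_5: α=0, u≡3; β=1, v≡1 (mod 5); (3|5)=-1, (1|5)=+1; sign (−1)^0·-1^1·+1^0 = -1.
(a,b)_29: α=1, u≡27; β=2, v≡24 (mod 29); (27|29)=-1, (24|29)=+1; sign (−1)^0·-1^2·+1^1 = +1.
(a,b)_11: α=4, u≡5; β=7, v≡4 (mod 11); (5|11)=+1, (4|11)=+1; sign (−1)^0·+1^7·+1^4 = +1.
(a,b)_7: α=2, u≡4; β=3, v≡4 (mod 7); (4|7)=+1, (4|7)=+1; sign (−1)^0·+1^3·+1^2 = +1.
(a,b)_19: α=2, u≡6; β=3, v≡1 (mod 19); (6|19)=+1, (1|19)=+1; sign (−1)^0·+1^3·+1^2 = +1.
(a,b)_13: α=2, u≡5; β=3, v≡3 (mod 13); (5|13)=-1, (3|13)=+1; sign (−1)^0·-1^3·+1^2 = -1.
(a,b)_3: α=-4, u≡1; β=-8, v≡2 (mod 3); (1|3)=+1, (2|3)=-1; sign (−1)^0·+1^-8·-1^-4 = +1.
Ram(58, -95095) = {5, 13}; no ℚ_5-point on the conic.

[5, 13]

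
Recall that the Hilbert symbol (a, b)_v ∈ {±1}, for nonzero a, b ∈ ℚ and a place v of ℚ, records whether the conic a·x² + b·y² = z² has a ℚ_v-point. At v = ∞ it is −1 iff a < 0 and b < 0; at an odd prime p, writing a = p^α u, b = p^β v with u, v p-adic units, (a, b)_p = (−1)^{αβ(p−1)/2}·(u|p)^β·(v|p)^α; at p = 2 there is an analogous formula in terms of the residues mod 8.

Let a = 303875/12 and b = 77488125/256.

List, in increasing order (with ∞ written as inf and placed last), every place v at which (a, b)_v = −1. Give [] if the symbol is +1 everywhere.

[3, 13]

Mod squares: a ≡ 36465, b ≡ 429. Check v ∈ {∞, 2, 3, 5, 11, 13, 17}.
v=5: a=5^3·(≡3), b=5^4·(≡1) mod 5; (3|5)=-1, (1|5)=+1; (−1)^{3·4·2}·(-1)^4·(+1)^3 = +1.
v=11: a=11^1·(≡4), b=11^1·(≡10) mod 11; (4|11)=+1, (10|11)=-1; (−1)^{1·1·5}·(+1)^1·(-1)^1 = +1.
v=3: a=3^-1·(≡2), b=3^1·(≡2) mod 3; (2|3)=-1, (2|3)=-1; (−1)^{-1·1·1}·(-1)^1·(-1)^-1 = -1.
v=17: a=17^1·(≡12), b=17^2·(≡1) mod 17; (12|17)=-1, (1|17)=+1; (−1)^{1·2·8}·(-1)^2·(+1)^1 = +1.
v=13: a=13^1·(≡12), b=13^1·(≡11) mod 13; (12|13)=+1, (11|13)=-1; (−1)^{1·1·6}·(+1)^1·(-1)^1 = -1.
v=∞: 36465 > 0 and 429 > 0  ⇒  (a,b)_∞ = +1.
v=2: v_2(a)=-2, v_2(b)=-8; units ≡ 1, 5 (mod 8); ε·ε+αω+βω = 0·0+-2·1+-8·0 ≡ 0  ⇒  (a,b)_2 = +1.
(36465, 429 / ℚ) ramifies at {3, 13}: a division algebra.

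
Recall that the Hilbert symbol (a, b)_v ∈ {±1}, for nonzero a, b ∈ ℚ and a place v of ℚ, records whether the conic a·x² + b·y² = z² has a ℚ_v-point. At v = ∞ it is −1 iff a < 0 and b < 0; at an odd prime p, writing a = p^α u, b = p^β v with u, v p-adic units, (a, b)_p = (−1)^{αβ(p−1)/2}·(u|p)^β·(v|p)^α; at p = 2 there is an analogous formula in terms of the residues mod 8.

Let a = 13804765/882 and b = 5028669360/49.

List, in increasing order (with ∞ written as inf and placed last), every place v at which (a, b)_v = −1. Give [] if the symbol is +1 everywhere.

Mod squares: a ≡ 170, b ≡ 715. Check v ∈ {∞, 2, 3, 5, 7, 11, 13, 17, 31}.
v=13: a=13^2·(≡10), b=13^3·(≡10) mod 13; (10|13)=+1, (10|13)=+1; (−1)^{2·3·6}·(+1)^3·(+1)^2 = +1.
v=11: a=11^0·(≡9), b=11^1·(≡2) mod 11; (9|11)=+1, (2|11)=-1; (−1)^{0·1·5}·(+1)^1·(-1)^0 = +1.
v=2: v_2(a)=-1, v_2(b)=4; units ≡ 5, 3 (mod 8); ε·ε+αω+βω = 0·1+-1·1+4·1 ≡ 1  ⇒  (a,b)_2 = -1.
v=17: a=17^1·(≡14), b=17^2·(≡4) mod 17; (14|17)=-1, (4|17)=+1; (−1)^{1·2·8}·(-1)^2·(+1)^1 = +1.
v=7: a=7^-2·(≡4), b=7^-2·(≡1) mod 7; (4|7)=+1, (1|7)=+1; (−1)^{-2·-2·3}·(+1)^-2·(+1)^-2 = +1.
v=3: a=3^-2·(≡2), b=3^2·(≡1) mod 3; (2|3)=-1, (1|3)=+1; (−1)^{-2·2·1}·(-1)^2·(+1)^-2 = +1.
v=∞: 170 > 0 and 715 > 0  ⇒  (a,b)_∞ = +1.
v=31: a=31^2·(≡23), b=31^0·(≡8) mod 31; (23|31)=-1, (8|31)=+1; (−1)^{2·0·15}·(-1)^0·(+1)^2 = +1.
v=5: a=5^1·(≡4), b=5^1·(≡3) mod 5; (4|5)=+1, (3|5)=-1; (−1)^{1·1·2}·(+1)^1·(-1)^1 = -1.
Ram(170, 715) = {2, 5}; no ℚ_2-point on the conic.

[2, 5]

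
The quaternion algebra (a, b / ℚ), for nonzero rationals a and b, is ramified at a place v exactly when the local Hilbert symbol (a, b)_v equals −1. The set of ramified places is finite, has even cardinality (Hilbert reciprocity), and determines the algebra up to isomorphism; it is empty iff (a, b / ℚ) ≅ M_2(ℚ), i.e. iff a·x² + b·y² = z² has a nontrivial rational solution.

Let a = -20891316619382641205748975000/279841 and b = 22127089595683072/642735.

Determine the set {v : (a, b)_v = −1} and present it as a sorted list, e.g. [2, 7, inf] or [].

(a, b) ≡ (-41990, 255255) mod (ℚ^×)²; places V = {2, 3, 5, 7, 11, 13, 17, 19, 23, 31, ∞}.
(a,b)_5: α=5, u≡3; β=-1, v≡1 (mod 5); (3|5)=-1, (1|5)=+1; sign (−1)^0·-1^-1·+1^5 = -1.
(a,b)_11: α=4, u≡8; β=5, v≡6 (mod 11); (8|11)=-1, (6|11)=-1; sign (−1)^0·-1^5·-1^4 = -1.
(a,b)_31: α=0, u≡21; β=2, v≡8 (mod 31); (21|31)=-1, (8|31)=+1; sign (−1)^0·-1^2·+1^0 = +1.
(a,b)_19: α=5, u≡15; β=2, v≡5 (mod 19); (15|19)=-1, (5|19)=+1; sign (−1)^0·-1^2·+1^5 = +1.
(a,b)_∞: sgn(-41990)=−, sgn(255255)=+, so +1.
(a,b)_3: α=2, u≡1; β=-5, v≡2 (mod 3); (1|3)=+1, (2|3)=-1; sign (−1)^0·+1^-5·-1^2 = +1.
(a,b)_2: α=3, β=8; u≡5, v≡7 (mod 8); ε(u)ε(v)=0·1, αω(v)=3·0, βω(u)=8·1; sum ≡ 0  ⇒  +1.
(a,b)_7: α=4, u≡3; β=1, v≡2 (mod 7); (3|7)=-1, (2|7)=+1; sign (−1)^0·-1^1·+1^4 = -1.
(a,b)_17: α=1, u≡7; β=1, v≡16 (mod 17); (7|17)=-1, (16|17)=+1; sign (−1)^0·-1^1·+1^1 = -1.
(a,b)_13: α=7, u≡2; β=1, v≡7 (mod 13); (2|13)=-1, (7|13)=-1; sign (−1)^0·-1^1·-1^7 = +1.
(a,b)_23: α=-4, u≡3; β=-2, v≡6 (mod 23); (3|23)=+1, (6|23)=+1; sign (−1)^0·+1^-2·+1^-4 = +1.
(-41990, 255255 / ℚ) ramifies at {5, 7, 11, 17}: a division algebra.

[5, 7, 11, 17]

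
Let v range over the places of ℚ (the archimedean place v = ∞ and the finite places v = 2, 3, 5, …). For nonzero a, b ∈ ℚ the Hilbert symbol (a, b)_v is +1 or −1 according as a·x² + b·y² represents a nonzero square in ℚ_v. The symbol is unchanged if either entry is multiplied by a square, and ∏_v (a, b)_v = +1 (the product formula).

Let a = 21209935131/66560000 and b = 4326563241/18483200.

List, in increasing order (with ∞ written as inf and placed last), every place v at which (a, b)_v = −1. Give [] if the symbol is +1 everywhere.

(a, b) ≡ (286, 2002) mod (ℚ^×)²; places V = {2, 3, 5, 7, 11, 13, 17, 19, 41, ∞}.
(a,b)_41: α=2, u≡9; β=0, v≡34 (mod 41); (9|41)=+1, (34|41)=-1; sign (−1)^0·+1^0·-1^2 = +1.
(a,b)_17: α=2, u≡14; β=0, v≡1 (mod 17); (14|17)=-1, (1|17)=+1; sign (−1)^0·-1^0·+1^2 = +1.
(a,b)_5: α=-4, u≡1; β=-2, v≡2 (mod 5); (1|5)=+1, (2|5)=-1; sign (−1)^0·+1^-2·-1^-4 = +1.
(a,b)_13: α=-1, u≡4; β=1, v≡8 (mod 13); (4|13)=+1, (8|13)=-1; sign (−1)^0·+1^1·-1^-1 = -1.
(a,b)_11: α=1, u≡1; β=3, v≡10 (mod 11); (1|11)=+1, (10|11)=-1; sign (−1)^1·+1^3·-1^1 = +1.
(a,b)_19: α=0, u≡16; β=-2, v≡16 (mod 19); (16|19)=+1, (16|19)=+1; sign (−1)^0·+1^-2·+1^0 = +1.
(a,b)_3: α=4, u≡1; β=6, v≡1 (mod 3); (1|3)=+1, (1|3)=+1; sign (−1)^0·+1^6·+1^4 = +1.
(a,b)_∞: sgn(286)=+, sgn(2002)=+, so +1.
(a,b)_2: α=-13, β=-11; u≡7, v≡1 (mod 8); ε(u)ε(v)=1·0, αω(v)=-13·0, βω(u)=-11·0; sum ≡ 0  ⇒  +1.
(a,b)_7: α=2, u≡6; β=3, v≡6 (mod 7); (6|7)=-1, (6|7)=-1; sign (−1)^0·-1^3·-1^2 = -1.
|Ram(286, 2002)| = 2, even; anisotropic at {7, 13}.

[7, 13]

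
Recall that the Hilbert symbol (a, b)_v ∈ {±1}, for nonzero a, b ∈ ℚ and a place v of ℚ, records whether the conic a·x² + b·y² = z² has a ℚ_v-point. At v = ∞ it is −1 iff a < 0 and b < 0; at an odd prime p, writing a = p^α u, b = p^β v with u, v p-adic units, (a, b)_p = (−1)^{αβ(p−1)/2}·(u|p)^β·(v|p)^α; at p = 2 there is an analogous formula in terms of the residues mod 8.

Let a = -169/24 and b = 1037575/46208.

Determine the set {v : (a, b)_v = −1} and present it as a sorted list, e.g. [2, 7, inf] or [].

(a, b) ≡ (-6, 14) mod (ℚ^×)²; places V = {2, 3, 5, 7, 11, 13, 19, ∞}.
(a,b)_∞: sgn(-6)=−, sgn(14)=+, so +1.
(a,b)_19: α=0, u≡8; β=-2, v≡3 (mod 19); (8|19)=-1, (3|19)=-1; sign (−1)^0·-1^-2·-1^0 = +1.
(a,b)_11: α=0, u≡9; β=2, v≡9 (mod 11); (9|11)=+1, (9|11)=+1; sign (−1)^0·+1^2·+1^0 = +1.
(a,b)_13: α=2, u≡7; β=0, v≡1 (mod 13); (7|13)=-1, (1|13)=+1; sign (−1)^0·-1^0·+1^2 = +1.
(a,b)_2: α=-3, β=-7; u≡5, v≡7 (mod 8); ε(u)ε(v)=0·1, αω(v)=-3·0, βω(u)=-7·1; sum ≡ 1  ⇒  -1.
(a,b)_5: α=0, u≡4; β=2, v≡1 (mod 5); (4|5)=+1, (1|5)=+1; sign (−1)^0·+1^2·+1^0 = +1.
(a,b)_3: α=-1, u≡1; β=0, v≡2 (mod 3); (1|3)=+1, (2|3)=-1; sign (−1)^0·+1^0·-1^-1 = -1.
(a,b)_7: α=0, u≡2; β=3, v≡1 (mod 7); (2|7)=+1, (1|7)=+1; sign (−1)^0·+1^3·+1^0 = +1.
|Ram(-6, 14)| = 2, even; anisotropic at {2, 3}.

[2, 3]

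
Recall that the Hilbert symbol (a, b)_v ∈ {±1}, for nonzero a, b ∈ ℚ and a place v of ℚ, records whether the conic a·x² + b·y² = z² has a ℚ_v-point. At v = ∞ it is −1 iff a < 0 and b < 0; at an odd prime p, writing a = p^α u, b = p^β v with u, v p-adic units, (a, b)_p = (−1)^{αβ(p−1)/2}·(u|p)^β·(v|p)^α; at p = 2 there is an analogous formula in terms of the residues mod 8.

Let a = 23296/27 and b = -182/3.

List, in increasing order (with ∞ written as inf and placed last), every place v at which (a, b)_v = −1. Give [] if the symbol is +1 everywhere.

[3, 13]

(a, b) ≡ (273, -546) mod (ℚ^×)²; places V = {2, 3, 7, 13, ∞}.
(a,b)_13: α=1, u≡11; β=1, v≡4 (mod 13); (11|13)=-1, (4|13)=+1; sign (−1)^0·-1^1·+1^1 = -1.
(a,b)_2: α=8, β=1; u≡1, v≡7 (mod 8); ε(u)ε(v)=0·1, αω(v)=8·0, βω(u)=1·0; sum ≡ 0  ⇒  +1.
(a,b)_∞: sgn(273)=+, sgn(-546)=−, so +1.
(a,b)_3: α=-3, u≡1; β=-1, v≡1 (mod 3); (1|3)=+1, (1|3)=+1; sign (−1)^1·+1^-1·+1^-3 = -1.
(a,b)_7: α=1, u≡4; β=1, v≡3 (mod 7); (4|7)=+1, (3|7)=-1; sign (−1)^1·+1^1·-1^1 = +1.
Ram(273, -546) = {3, 13}; no ℚ_3-point on the conic.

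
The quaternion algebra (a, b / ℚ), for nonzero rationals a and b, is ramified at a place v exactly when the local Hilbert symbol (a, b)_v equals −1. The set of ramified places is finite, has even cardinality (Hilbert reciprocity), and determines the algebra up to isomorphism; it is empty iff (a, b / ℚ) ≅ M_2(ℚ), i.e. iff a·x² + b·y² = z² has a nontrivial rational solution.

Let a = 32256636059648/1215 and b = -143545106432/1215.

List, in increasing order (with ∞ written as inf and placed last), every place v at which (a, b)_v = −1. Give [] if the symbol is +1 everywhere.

[2, 7]

Mod squares: a ≡ 2730, b ≡ -30. Check v ∈ {∞, 2, 3, 5, 7, 11, 13, 23}.
v=7: a=7^1·(≡5), b=7^2·(≡6) mod 7; (5|7)=-1, (6|7)=-1; (−1)^{1·2·3}·(-1)^2·(-1)^1 = -1.
v=2: v_2(a)=15, v_2(b)=15; units ≡ 5, 1 (mod 8); ε·ε+αω+βω = 0·0+15·0+15·1 ≡ 1  ⇒  (a,b)_2 = -1.
v=3: a=3^-5·(≡1), b=3^-5·(≡2) mod 3; (1|3)=+1, (2|3)=-1; (−1)^{-5·-5·1}·(+1)^-5·(-1)^-5 = +1.
v=11: a=11^2·(≡2), b=11^0·(≡4) mod 11; (2|11)=-1, (4|11)=+1; (−1)^{2·0·5}·(-1)^0·(+1)^2 = +1.
v=23: a=23^2·(≡8), b=23^2·(≡4) mod 23; (8|23)=+1, (4|23)=+1; (−1)^{2·2·11}·(+1)^2·(+1)^2 = +1.
v=5: a=5^-1·(≡1), b=5^-1·(≡1) mod 5; (1|5)=+1, (1|5)=+1; (−1)^{-1·-1·2}·(+1)^-1·(+1)^-1 = +1.
v=∞: 2730 > 0 and -30 < 0  ⇒  (a,b)_∞ = +1.
v=13: a=13^3·(≡11), b=13^2·(≡10) mod 13; (11|13)=-1, (10|13)=+1; (−1)^{3·2·6}·(-1)^2·(+1)^3 = +1.
Ram(2730, -30) = {2, 7}; no ℚ_2-point on the conic.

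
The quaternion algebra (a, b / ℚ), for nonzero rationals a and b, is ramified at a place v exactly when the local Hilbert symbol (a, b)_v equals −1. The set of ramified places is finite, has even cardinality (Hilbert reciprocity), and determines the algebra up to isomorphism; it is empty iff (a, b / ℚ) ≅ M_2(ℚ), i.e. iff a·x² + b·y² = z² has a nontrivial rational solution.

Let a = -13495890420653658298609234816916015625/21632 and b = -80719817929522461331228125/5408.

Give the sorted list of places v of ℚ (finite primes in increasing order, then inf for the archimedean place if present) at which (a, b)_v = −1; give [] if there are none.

[3, 5, 31, inf]

(a, b) ≡ (-144723810, -13530) mod (ℚ^×)²; places V = {2, 3, 5, 7, 11, 13, 31, 41, 43, 47, ∞}.
(a,b)_3: α=17, u≡2; β=11, v≡2 (mod 3); (2|3)=-1, (2|3)=-1; sign (−1)^1·-1^11·-1^17 = -1.
(a,b)_11: α=1, u≡5; β=1, v≡7 (mod 11); (5|11)=+1, (7|11)=-1; sign (−1)^1·+1^1·-1^1 = +1.
(a,b)_13: α=-2, u≡9; β=-2, v≡12 (mod 13); (9|13)=+1, (12|13)=+1; sign (−1)^0·+1^-2·+1^-2 = +1.
(a,b)_∞: sgn(-144723810)=−, sgn(-13530)=−, so -1.
(a,b)_41: α=4, u≡23; β=3, v≡21 (mod 41); (23|41)=+1, (21|41)=+1; sign (−1)^0·+1^3·+1^4 = +1.
(a,b)_2: α=-7, β=-5; u≡7, v≡3 (mod 8); ε(u)ε(v)=1·1, αω(v)=-7·1, βω(u)=-5·0; sum ≡ 0  ⇒  +1.
(a,b)_47: α=3, u≡31; β=2, v≡8 (mod 47); (31|47)=-1, (8|47)=+1; sign (−1)^0·-1^2·+1^3 = +1.
(a,b)_5: α=9, u≡2; β=5, v≡4 (mod 5); (2|5)=-1, (4|5)=+1; sign (−1)^0·-1^5·+1^9 = -1.
(a,b)_7: α=1, u≡3; β=2, v≡1 (mod 7); (3|7)=-1, (1|7)=+1; sign (−1)^0·-1^2·+1^1 = +1.
(a,b)_31: α=3, u≡2; β=2, v≡26 (mod 31); (2|31)=+1, (26|31)=-1; sign (−1)^0·+1^2·-1^3 = -1.
(a,b)_43: α=3, u≡2; β=2, v≡1 (mod 43); (2|43)=-1, (1|43)=+1; sign (−1)^0·-1^2·+1^3 = +1.
Ram(-144723810, -13530) = {3, 5, 31, ∞}; no ℚ_3-point on the conic.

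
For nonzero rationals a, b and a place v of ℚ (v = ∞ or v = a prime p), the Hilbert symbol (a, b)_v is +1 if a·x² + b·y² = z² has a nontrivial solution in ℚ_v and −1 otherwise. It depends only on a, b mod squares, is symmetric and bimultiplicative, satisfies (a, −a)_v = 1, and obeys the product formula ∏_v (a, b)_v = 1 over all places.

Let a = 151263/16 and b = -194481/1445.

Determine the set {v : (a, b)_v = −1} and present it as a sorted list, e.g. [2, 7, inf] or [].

[2, 5]

(a, b) ≡ (7, -5) mod (ℚ^×)²; places V = {2, 3, 5, 7, 17, ∞}.
(a,b)_17: α=0, u≡3; β=-2, v≡10 (mod 17); (3|17)=-1, (10|17)=-1; sign (−1)^0·-1^-2·-1^0 = +1.
(a,b)_2: α=-4, β=0; u≡7, v≡3 (mod 8); ε(u)ε(v)=1·1, αω(v)=-4·1, βω(u)=0·0; sum ≡ 1  ⇒  -1.
(a,b)_7: α=5, u≡1; β=4, v≡1 (mod 7); (1|7)=+1, (1|7)=+1; sign (−1)^0·+1^4·+1^5 = +1.
(a,b)_∞: sgn(7)=+, sgn(-5)=−, so +1.
(a,b)_5: α=0, u≡3; β=-1, v≡1 (mod 5); (3|5)=-1, (1|5)=+1; sign (−1)^0·-1^-1·+1^0 = -1.
(a,b)_3: α=2, u≡1; β=4, v≡1 (mod 3); (1|3)=+1, (1|3)=+1; sign (−1)^0·+1^4·+1^2 = +1.
(7, -5 / ℚ) ramifies at {2, 5}: a division algebra.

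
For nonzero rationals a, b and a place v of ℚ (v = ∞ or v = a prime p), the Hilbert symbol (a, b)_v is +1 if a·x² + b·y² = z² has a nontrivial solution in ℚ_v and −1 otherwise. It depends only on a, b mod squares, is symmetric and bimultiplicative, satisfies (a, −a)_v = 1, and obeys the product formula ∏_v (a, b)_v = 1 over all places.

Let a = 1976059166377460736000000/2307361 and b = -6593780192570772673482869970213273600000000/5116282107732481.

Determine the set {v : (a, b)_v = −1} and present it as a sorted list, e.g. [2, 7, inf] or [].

[3, 11, 17, 37]

(a, b) ≡ (129, -41514) mod (ℚ^×)²; places V = {2, 3, 5, 7, 11, 13, 17, 23, 31, 37, 43, ∞}.
(a,b)_5: α=6, u≡4; β=8, v≡4 (mod 5); (4|5)=+1, (4|5)=+1; sign (−1)^0·+1^8·+1^6 = +1.
(a,b)_7: α=-4, u≡6; β=-8, v≡5 (mod 7); (6|7)=-1, (5|7)=-1; sign (−1)^0·-1^-8·-1^-4 = +1.
(a,b)_43: α=3, u≡3; β=4, v≡40 (mod 43); (3|43)=-1, (40|43)=+1; sign (−1)^0·-1^4·+1^3 = +1.
(a,b)_∞: sgn(129)=+, sgn(-41514)=−, so +1.
(a,b)_37: α=2, u≡22; β=3, v≡16 (mod 37); (22|37)=-1, (16|37)=+1; sign (−1)^0·-1^3·+1^2 = -1.
(a,b)_23: α=0, u≡15; β=2, v≡18 (mod 23); (15|23)=-1, (18|23)=+1; sign (−1)^0·-1^2·+1^0 = +1.
(a,b)_2: α=16, β=25; u≡1, v≡3 (mod 8); ε(u)ε(v)=0·1, αω(v)=16·1, βω(u)=25·0; sum ≡ 0  ⇒  +1.
(a,b)_13: α=2, u≡4; β=4, v≡7 (mod 13); (4|13)=+1, (7|13)=-1; sign (−1)^0·+1^4·-1^2 = +1.
(a,b)_31: α=-2, u≡8; β=-6, v≡13 (mod 31); (8|31)=+1, (13|31)=-1; sign (−1)^0·+1^-6·-1^-2 = +1.
(a,b)_11: α=2, u≡7; β=5, v≡7 (mod 11); (7|11)=-1, (7|11)=-1; sign (−1)^0·-1^5·-1^2 = -1.
(a,b)_3: α=1, u≡1; β=5, v≡1 (mod 3); (1|3)=+1, (1|3)=+1; sign (−1)^1·+1^5·+1^1 = -1.
(a,b)_17: α=2, u≡6; β=3, v≡3 (mod 17); (6|17)=-1, (3|17)=-1; sign (−1)^0·-1^3·-1^2 = -1.
|Ram(129, -41514)| = 4, even; anisotropic at {3, 11, 17, 37}.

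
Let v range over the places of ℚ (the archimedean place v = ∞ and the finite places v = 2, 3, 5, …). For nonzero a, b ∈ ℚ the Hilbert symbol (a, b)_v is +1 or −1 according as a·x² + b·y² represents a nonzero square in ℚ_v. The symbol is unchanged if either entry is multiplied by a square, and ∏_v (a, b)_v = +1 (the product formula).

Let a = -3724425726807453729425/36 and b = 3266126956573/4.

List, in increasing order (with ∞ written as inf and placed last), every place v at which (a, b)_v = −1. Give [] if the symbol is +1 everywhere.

[7, 19, 31, 37]

Mod squares: a ≡ -3508673, b ≡ 13. Check v ∈ {∞, 2, 3, 5, 7, 13, 19, 23, 31, 37}.
v=31: a=31^3·(≡24), b=31^2·(≡30) mod 31; (24|31)=-1, (30|31)=-1; (−1)^{3·2·15}·(-1)^2·(-1)^3 = -1.
v=5: a=5^2·(≡3), b=5^0·(≡2) mod 5; (3|5)=-1, (2|5)=-1; (−1)^{2·0·2}·(-1)^0·(-1)^2 = +1.
v=3: a=3^-2·(≡1), b=3^0·(≡1) mod 3; (1|3)=+1, (1|3)=+1; (−1)^{-2·0·1}·(+1)^0·(+1)^-2 = +1.
v=23: a=23^3·(≡6), b=23^2·(≡8) mod 23; (6|23)=+1, (8|23)=+1; (−1)^{3·2·11}·(+1)^2·(+1)^3 = +1.
v=37: a=37^3·(≡20), b=37^2·(≡35) mod 37; (20|37)=-1, (35|37)=-1; (−1)^{3·2·18}·(-1)^2·(-1)^3 = -1.
v=∞: -3508673 < 0 and 13 > 0  ⇒  (a,b)_∞ = +1.
v=2: v_2(a)=-2, v_2(b)=-2; units ≡ 7, 5 (mod 8); ε·ε+αω+βω = 1·0+-2·1+-2·0 ≡ 0  ⇒  (a,b)_2 = +1.
v=7: a=7^1·(≡3), b=7^0·(≡3) mod 7; (3|7)=-1, (3|7)=-1; (−1)^{1·0·3}·(-1)^0·(-1)^1 = -1.
v=13: a=13^2·(≡10), b=13^1·(≡1) mod 13; (10|13)=+1, (1|13)=+1; (−1)^{2·1·6}·(+1)^1·(+1)^2 = +1.
v=19: a=19^3·(≡10), b=19^2·(≡2) mod 19; (10|19)=-1, (2|19)=-1; (−1)^{3·2·9}·(-1)^2·(-1)^3 = -1.
Ram(-3508673, 13) = {7, 19, 31, 37}; no ℚ_7-point on the conic.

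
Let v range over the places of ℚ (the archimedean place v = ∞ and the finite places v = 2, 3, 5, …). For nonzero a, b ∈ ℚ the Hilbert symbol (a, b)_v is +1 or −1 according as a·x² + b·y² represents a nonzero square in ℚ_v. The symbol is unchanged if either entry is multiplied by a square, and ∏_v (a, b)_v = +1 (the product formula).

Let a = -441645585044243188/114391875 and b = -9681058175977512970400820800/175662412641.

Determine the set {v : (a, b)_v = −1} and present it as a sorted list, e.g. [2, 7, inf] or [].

[23, inf]

(a, b) ≡ (-732711, -713) mod (ℚ^×)²; places V = {2, 3, 5, 7, 13, 19, 23, 31, 37, 41, 43, ∞}.
(a,b)_23: α=5, u≡10; β=9, v≡10 (mod 23); (10|23)=-1, (10|23)=-1; sign (−1)^1·-1^9·-1^5 = -1.
(a,b)_5: α=-4, u≡1; β=2, v≡3 (mod 5); (1|5)=+1, (3|5)=-1; sign (−1)^0·+1^2·-1^-4 = +1.
(a,b)_41: α=3, u≡23; β=2, v≡37 (mod 41); (23|41)=+1, (37|41)=+1; sign (−1)^0·+1^2·+1^3 = +1.
(a,b)_19: α=-2, u≡1; β=-4, v≡4 (mod 19); (1|19)=+1, (4|19)=+1; sign (−1)^0·+1^-4·+1^-2 = +1.
(a,b)_2: α=2, β=6; u≡1, v≡7 (mod 8); ε(u)ε(v)=0·1, αω(v)=2·0, βω(u)=6·0; sum ≡ 0  ⇒  +1.
(a,b)_43: α=0, u≡17; β=-2, v≡33 (mod 43); (17|43)=+1, (33|43)=-1; sign (−1)^0·+1^-2·-1^0 = +1.
(a,b)_37: α=1, u≡15; β=2, v≡21 (mod 37); (15|37)=-1, (21|37)=+1; sign (−1)^0·-1^2·+1^1 = +1.
(a,b)_13: α=-2, u≡7; β=0, v≡6 (mod 13); (7|13)=-1, (6|13)=-1; sign (−1)^0·-1^0·-1^-2 = +1.
(a,b)_3: α=-1, u≡2; β=-6, v≡1 (mod 3); (2|3)=-1, (1|3)=+1; sign (−1)^0·-1^-6·+1^-1 = +1.
(a,b)_7: α=1, u≡5; β=2, v≡1 (mod 7); (5|7)=-1, (1|7)=+1; sign (−1)^0·-1^2·+1^1 = +1.
(a,b)_∞: sgn(-732711)=−, sgn(-713)=−, so -1.
(a,b)_31: α=2, u≡9; β=3, v≡16 (mod 31); (9|31)=+1, (16|31)=+1; sign (−1)^0·+1^3·+1^2 = +1.
(-732711, -713 / ℚ) ramifies at {23, ∞}: a division algebra.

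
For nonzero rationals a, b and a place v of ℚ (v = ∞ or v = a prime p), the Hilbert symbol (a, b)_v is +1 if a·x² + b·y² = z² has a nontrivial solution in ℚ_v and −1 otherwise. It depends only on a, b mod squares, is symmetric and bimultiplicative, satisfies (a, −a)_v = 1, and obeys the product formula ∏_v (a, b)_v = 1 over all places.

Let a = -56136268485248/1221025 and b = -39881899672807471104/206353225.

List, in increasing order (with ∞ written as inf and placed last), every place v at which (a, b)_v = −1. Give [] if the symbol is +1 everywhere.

(a, b) ≡ (-602, -74046) mod (ℚ^×)²; places V = {2, 3, 5, 7, 13, 17, 19, 41, 43, ∞}.
(a,b)_7: α=5, u≡6; β=5, v≡3 (mod 7); (6|7)=-1, (3|7)=-1; sign (−1)^1·-1^5·-1^5 = -1.
(a,b)_43: α=1, u≡7; β=1, v≡24 (mod 43); (7|43)=-1, (24|43)=+1; sign (−1)^1·-1^1·+1^1 = +1.
(a,b)_∞: sgn(-602)=−, sgn(-74046)=−, so -1.
(a,b)_19: α=2, u≡9; β=4, v≡17 (mod 19); (9|19)=+1, (17|19)=+1; sign (−1)^0·+1^4·+1^2 = +1.
(a,b)_2: α=7, β=11; u≡3, v≡1 (mod 8); ε(u)ε(v)=1·0, αω(v)=7·0, βω(u)=11·1; sum ≡ 1  ⇒  -1.
(a,b)_41: α=2, u≡22; β=3, v≡16 (mod 41); (22|41)=-1, (16|41)=+1; sign (−1)^0·-1^3·+1^2 = -1.
(a,b)_3: α=0, u≡1; β=1, v≡2 (mod 3); (1|3)=+1, (2|3)=-1; sign (−1)^0·+1^1·-1^0 = +1.
(a,b)_5: α=-2, u≡2; β=-2, v≡4 (mod 5); (2|5)=-1, (4|5)=+1; sign (−1)^0·-1^-2·+1^-2 = +1.
(a,b)_17: α=-2, u≡10; β=-2, v≡7 (mod 17); (10|17)=-1, (7|17)=-1; sign (−1)^0·-1^-2·-1^-2 = +1.
(a,b)_13: α=-2, u≡1; β=-4, v≡11 (mod 13); (1|13)=+1, (11|13)=-1; sign (−1)^0·+1^-4·-1^-2 = +1.
(-602, -74046 / ℚ) ramifies at {2, 7, 41, ∞}: a division algebra.

[2, 7, 41, inf]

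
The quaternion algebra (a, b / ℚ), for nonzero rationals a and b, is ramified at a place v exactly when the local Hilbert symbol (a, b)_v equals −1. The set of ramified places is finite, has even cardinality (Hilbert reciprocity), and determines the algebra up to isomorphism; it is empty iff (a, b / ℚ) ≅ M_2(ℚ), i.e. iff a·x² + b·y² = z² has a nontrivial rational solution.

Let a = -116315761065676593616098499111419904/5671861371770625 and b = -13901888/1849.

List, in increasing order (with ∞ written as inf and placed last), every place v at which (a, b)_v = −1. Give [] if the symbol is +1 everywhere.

[2, 7, 11, 13, 19, 31, 43, inf]

Mod squares: a ≡ -23716693, b ≡ -4433. Check v ∈ {∞, 2, 3, 5, 7, 11, 13, 17, 19, 29, 31, 41, 43}.
v=43: a=43^-5·(≡36), b=43^-2·(≡12) mod 43; (36|43)=+1, (12|43)=-1; (−1)^{-5·-2·21}·(+1)^-2·(-1)^-5 = -1.
v=3: a=3^-2·(≡2), b=3^0·(≡1) mod 3; (2|3)=-1, (1|3)=+1; (−1)^{-2·0·1}·(-1)^0·(+1)^-2 = +1.
v=13: a=13^3·(≡6), b=13^1·(≡10) mod 13; (6|13)=-1, (10|13)=+1; (−1)^{3·1·6}·(-1)^1·(+1)^3 = -1.
v=11: a=11^3·(≡9), b=11^1·(≡4) mod 11; (9|11)=+1, (4|11)=+1; (−1)^{3·1·5}·(+1)^1·(+1)^3 = -1.
v=29: a=29^1·(≡14), b=29^0·(≡6) mod 29; (14|29)=-1, (6|29)=+1; (−1)^{1·0·14}·(-1)^0·(+1)^1 = +1.
v=∞: -23716693 < 0 and -4433 < 0  ⇒  (a,b)_∞ = -1.
v=7: a=7^9·(≡3), b=7^2·(≡5) mod 7; (3|7)=-1, (5|7)=-1; (−1)^{9·2·3}·(-1)^2·(-1)^9 = -1.
v=31: a=31^4·(≡22), b=31^1·(≡3) mod 31; (22|31)=-1, (3|31)=-1; (−1)^{4·1·15}·(-1)^1·(-1)^4 = -1.
v=19: a=19^-3·(≡12), b=19^0·(≡18) mod 19; (12|19)=-1, (18|19)=-1; (−1)^{-3·0·9}·(-1)^0·(-1)^-3 = -1.
v=41: a=41^2·(≡15), b=41^0·(≡16) mod 41; (15|41)=-1, (16|41)=+1; (−1)^{2·0·20}·(-1)^0·(+1)^2 = +1.
v=17: a=17^4·(≡5), b=17^0·(≡9) mod 17; (5|17)=-1, (9|17)=+1; (−1)^{4·0·8}·(-1)^0·(+1)^4 = +1.
v=5: a=5^-4·(≡2), b=5^0·(≡3) mod 5; (2|5)=-1, (3|5)=-1; (−1)^{-4·0·2}·(-1)^0·(-1)^-4 = +1.
v=2: v_2(a)=18, v_2(b)=6; units ≡ 3, 7 (mod 8); ε·ε+αω+βω = 1·1+18·0+6·1 ≡ 1  ⇒  (a,b)_2 = -1.
|Ram(-23716693, -4433)| = 8, even; anisotropic at {2, 7, 11, 13, 19, 31, 43, ∞}.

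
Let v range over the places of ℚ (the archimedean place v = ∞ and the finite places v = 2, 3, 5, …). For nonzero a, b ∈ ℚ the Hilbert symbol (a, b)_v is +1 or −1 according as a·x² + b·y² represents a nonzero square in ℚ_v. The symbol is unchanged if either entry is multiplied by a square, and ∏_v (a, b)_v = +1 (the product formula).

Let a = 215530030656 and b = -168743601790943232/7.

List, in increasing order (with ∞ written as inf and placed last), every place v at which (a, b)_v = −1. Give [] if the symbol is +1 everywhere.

(a, b) ≡ (41, -42294) mod (ℚ^×)²; places V = {2, 3, 7, 19, 41, 53, ∞}.
(a,b)_∞: sgn(41)=+, sgn(-42294)=−, so +1.
(a,b)_41: α=1, u≡10; β=2, v≡21 (mod 41); (10|41)=+1, (21|41)=+1; sign (−1)^0·+1^2·+1^1 = +1.
(a,b)_3: α=4, u≡2; β=1, v≡2 (mod 3); (2|3)=-1, (2|3)=-1; sign (−1)^0·-1^1·-1^4 = -1.
(a,b)_53: α=2, u≡19; β=3, v≡19 (mod 53); (19|53)=-1, (19|53)=-1; sign (−1)^0·-1^3·-1^2 = -1.
(a,b)_2: α=6, β=15; u≡1, v≡5 (mod 8); ε(u)ε(v)=0·0, αω(v)=6·1, βω(u)=15·0; sum ≡ 0  ⇒  +1.
(a,b)_7: α=0, u≡3; β=-1, v≡3 (mod 7); (3|7)=-1, (3|7)=-1; sign (−1)^0·-1^-1·-1^0 = -1.
(a,b)_19: α=2, u≡8; β=3, v≡1 (mod 19); (8|19)=-1, (1|19)=+1; sign (−1)^0·-1^3·+1^2 = -1.
(41, -42294 / ℚ) ramifies at {3, 7, 19, 53}: a division algebra.

[3, 7, 19, 53]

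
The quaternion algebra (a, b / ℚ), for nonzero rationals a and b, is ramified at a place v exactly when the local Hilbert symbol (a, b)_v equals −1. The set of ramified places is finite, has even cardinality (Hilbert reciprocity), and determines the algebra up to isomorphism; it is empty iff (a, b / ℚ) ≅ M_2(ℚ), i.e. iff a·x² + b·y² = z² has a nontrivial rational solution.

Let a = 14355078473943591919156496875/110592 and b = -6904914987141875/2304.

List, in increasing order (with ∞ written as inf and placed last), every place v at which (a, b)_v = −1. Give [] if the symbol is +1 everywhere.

[5, 7, 17, 19]

(a, b) ≡ (1785, -323) mod (ℚ^×)²; places V = {2, 3, 5, 7, 11, 13, 17, 19, 23, 43, ∞}.
(a,b)_2: α=-12, β=-8; u≡1, v≡5 (mod 8); ε(u)ε(v)=0·0, αω(v)=-12·1, βω(u)=-8·0; sum ≡ 0  ⇒  +1.
(a,b)_5: α=5, u≡2; β=4, v≡2 (mod 5); (2|5)=-1, (2|5)=-1; sign (−1)^0·-1^4·-1^5 = -1.
(a,b)_11: α=4, u≡5; β=2, v≡7 (mod 11); (5|11)=+1, (7|11)=-1; sign (−1)^0·+1^2·-1^4 = +1.
(a,b)_23: α=4, u≡10; β=2, v≡11 (mod 23); (10|23)=-1, (11|23)=-1; sign (−1)^0·-1^2·-1^4 = +1.
(a,b)_17: α=5, u≡14; β=3, v≡16 (mod 17); (14|17)=-1, (16|17)=+1; sign (−1)^0·-1^3·+1^5 = -1.
(a,b)_3: α=-3, u≡1; β=-2, v≡1 (mod 3); (1|3)=+1, (1|3)=+1; sign (−1)^0·+1^-2·+1^-3 = +1.
(a,b)_∞: sgn(1785)=+, sgn(-323)=−, so +1.
(a,b)_13: α=2, u≡3; β=0, v≡8 (mod 13); (3|13)=+1, (8|13)=-1; sign (−1)^0·+1^0·-1^2 = +1.
(a,b)_19: α=2, u≡8; β=1, v≡8 (mod 19); (8|19)=-1, (8|19)=-1; sign (−1)^0·-1^1·-1^2 = -1.
(a,b)_43: α=2, u≡22; β=2, v≡9 (mod 43); (22|43)=-1, (9|43)=+1; sign (−1)^0·-1^2·+1^2 = +1.
(a,b)_7: α=1, u≡3; β=0, v≡3 (mod 7); (3|7)=-1, (3|7)=-1; sign (−1)^0·-1^0·-1^1 = -1.
|Ram(1785, -323)| = 4, even; anisotropic at {5, 7, 17, 19}.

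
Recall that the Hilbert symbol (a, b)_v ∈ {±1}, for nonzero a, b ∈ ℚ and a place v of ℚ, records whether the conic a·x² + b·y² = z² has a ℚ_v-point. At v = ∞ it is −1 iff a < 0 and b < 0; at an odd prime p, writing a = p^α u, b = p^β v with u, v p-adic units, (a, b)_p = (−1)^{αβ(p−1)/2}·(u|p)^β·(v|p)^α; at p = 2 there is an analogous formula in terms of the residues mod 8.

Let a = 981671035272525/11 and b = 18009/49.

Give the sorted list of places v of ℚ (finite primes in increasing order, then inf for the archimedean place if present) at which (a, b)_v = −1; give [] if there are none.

(a, b) ≡ (759, 2001) mod (ℚ^×)²; places V = {2, 3, 5, 7, 11, 13, 23, 29, ∞}.
(a,b)_29: α=4, u≡13; β=1, v≡18 (mod 29); (13|29)=+1, (18|29)=-1; sign (−1)^0·+1^1·-1^4 = +1.
(a,b)_2: α=0, β=0; u≡7, v≡1 (mod 8); ε(u)ε(v)=1·0, αω(v)=0·0, βω(u)=0·0; sum ≡ 0  ⇒  +1.
(a,b)_7: α=0, u≡6; β=-2, v≡5 (mod 7); (6|7)=-1, (5|7)=-1; sign (−1)^0·-1^-2·-1^0 = +1.
(a,b)_23: α=3, u≡11; β=1, v≡8 (mod 23); (11|23)=-1, (8|23)=+1; sign (−1)^1·-1^1·+1^3 = +1.
(a,b)_5: α=2, u≡1; β=0, v≡1 (mod 5); (1|5)=+1, (1|5)=+1; sign (−1)^0·+1^0·+1^2 = +1.
(a,b)_∞: sgn(759)=+, sgn(2001)=+, so +1.
(a,b)_3: α=3, u≡1; β=3, v≡1 (mod 3); (1|3)=+1, (1|3)=+1; sign (−1)^1·+1^3·+1^3 = -1.
(a,b)_11: α=-1, u≡4; β=0, v≡7 (mod 11); (4|11)=+1, (7|11)=-1; sign (−1)^0·+1^0·-1^-1 = -1.
(a,b)_13: α=2, u≡5; β=0, v≡3 (mod 13); (5|13)=-1, (3|13)=+1; sign (−1)^0·-1^0·+1^2 = +1.
Ram(759, 2001) = {3, 11}; no ℚ_3-point on the conic.

[3, 11]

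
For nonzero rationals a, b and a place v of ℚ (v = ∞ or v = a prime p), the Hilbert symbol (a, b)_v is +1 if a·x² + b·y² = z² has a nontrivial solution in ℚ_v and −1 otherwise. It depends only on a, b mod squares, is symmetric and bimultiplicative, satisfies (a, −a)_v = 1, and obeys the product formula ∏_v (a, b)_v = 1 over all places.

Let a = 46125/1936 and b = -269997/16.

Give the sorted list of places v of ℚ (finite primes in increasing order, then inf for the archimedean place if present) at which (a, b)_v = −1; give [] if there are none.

[5, 23, 41, 43]

(a, b) ≡ (205, -269997) mod (ℚ^×)²; places V = {2, 3, 5, 7, 11, 13, 23, 41, 43, ∞}.
(a,b)_5: α=3, u≡4; β=0, v≡3 (mod 5); (4|5)=+1, (3|5)=-1; sign (−1)^0·+1^0·-1^3 = -1.
(a,b)_7: α=0, u≡4; β=1, v≡3 (mod 7); (4|7)=+1, (3|7)=-1; sign (−1)^0·+1^1·-1^0 = +1.
(a,b)_41: α=1, u≡2; β=0, v≡30 (mod 41); (2|41)=+1, (30|41)=-1; sign (−1)^0·+1^0·-1^1 = -1.
(a,b)_43: α=0, u≡29; β=1, v≡8 (mod 43); (29|43)=-1, (8|43)=-1; sign (−1)^0·-1^1·-1^0 = -1.
(a,b)_∞: sgn(205)=+, sgn(-269997)=−, so +1.
(a,b)_2: α=-4, β=-4; u≡5, v≡3 (mod 8); ε(u)ε(v)=0·1, αω(v)=-4·1, βω(u)=-4·1; sum ≡ 0  ⇒  +1.
(a,b)_11: α=-2, u≡7; β=0, v≡4 (mod 11); (7|11)=-1, (4|11)=+1; sign (−1)^0·-1^0·+1^-2 = +1.
(a,b)_3: α=2, u≡1; β=1, v≡1 (mod 3); (1|3)=+1, (1|3)=+1; sign (−1)^0·+1^1·+1^2 = +1.
(a,b)_23: α=0, u≡14; β=1, v≡21 (mod 23); (14|23)=-1, (21|23)=-1; sign (−1)^0·-1^1·-1^0 = -1.
(a,b)_13: α=0, u≡12; β=1, v≡6 (mod 13); (12|13)=+1, (6|13)=-1; sign (−1)^0·+1^1·-1^0 = +1.
(205, -269997 / ℚ) ramifies at {5, 23, 41, 43}: a division algebra.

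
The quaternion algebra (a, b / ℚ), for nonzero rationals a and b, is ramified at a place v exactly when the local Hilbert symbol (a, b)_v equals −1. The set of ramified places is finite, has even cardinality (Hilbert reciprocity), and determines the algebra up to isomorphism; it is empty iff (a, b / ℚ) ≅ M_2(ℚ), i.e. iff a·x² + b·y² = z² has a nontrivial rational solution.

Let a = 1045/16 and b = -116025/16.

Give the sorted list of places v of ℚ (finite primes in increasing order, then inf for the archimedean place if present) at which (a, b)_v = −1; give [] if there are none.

Mod squares: a ≡ 1045, b ≡ -4641. Check v ∈ {∞, 2, 3, 5, 7, 11, 13, 17, 19}.
v=∞: 1045 > 0 and -4641 < 0  ⇒  (a,b)_∞ = +1.
v=13: a=13^0·(≡6), b=13^1·(≡2) mod 13; (6|13)=-1, (2|13)=-1; (−1)^{0·1·6}·(-1)^1·(-1)^0 = -1.
v=5: a=5^1·(≡4), b=5^2·(≡4) mod 5; (4|5)=+1, (4|5)=+1; (−1)^{1·2·2}·(+1)^2·(+1)^1 = +1.
v=2: v_2(a)=-4, v_2(b)=-4; units ≡ 5, 7 (mod 8); ε·ε+αω+βω = 0·1+-4·0+-4·1 ≡ 0  ⇒  (a,b)_2 = +1.
v=3: a=3^0·(≡1), b=3^1·(≡1) mod 3; (1|3)=+1, (1|3)=+1; (−1)^{0·1·1}·(+1)^1·(+1)^0 = +1.
v=17: a=17^0·(≡9), b=17^1·(≡8) mod 17; (9|17)=+1, (8|17)=+1; (−1)^{0·1·8}·(+1)^1·(+1)^0 = +1.
v=19: a=19^1·(≡7), b=19^0·(≡10) mod 19; (7|19)=+1, (10|19)=-1; (−1)^{1·0·9}·(+1)^0·(-1)^1 = -1.
v=11: a=11^1·(≡8), b=11^0·(≡5) mod 11; (8|11)=-1, (5|11)=+1; (−1)^{1·0·5}·(-1)^0·(+1)^1 = +1.
v=7: a=7^0·(≡1), b=7^1·(≡4) mod 7; (1|7)=+1, (4|7)=+1; (−1)^{0·1·3}·(+1)^1·(+1)^0 = +1.
(1045, -4641 / ℚ) ramifies at {13, 19}: a division algebra.

[13, 19]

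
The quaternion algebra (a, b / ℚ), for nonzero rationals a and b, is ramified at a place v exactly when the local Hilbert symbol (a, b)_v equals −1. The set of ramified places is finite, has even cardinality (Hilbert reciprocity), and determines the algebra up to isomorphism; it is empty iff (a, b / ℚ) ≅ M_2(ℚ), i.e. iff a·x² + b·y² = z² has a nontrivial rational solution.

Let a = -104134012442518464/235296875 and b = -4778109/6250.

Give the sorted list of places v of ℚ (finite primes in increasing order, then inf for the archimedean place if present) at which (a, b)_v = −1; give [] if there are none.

(a, b) ≡ (-54901, -210) mod (ℚ^×)²; places V = {2, 3, 5, 7, 11, 19, 23, 31, 37, 53, ∞}.
(a,b)_11: α=-1, u≡4; β=0, v≡8 (mod 11); (4|11)=+1, (8|11)=-1; sign (−1)^0·+1^0·-1^-1 = -1.
(a,b)_7: α=3, u≡1; β=1, v≡3 (mod 7); (1|7)=+1, (3|7)=-1; sign (−1)^1·+1^1·-1^3 = +1.
(a,b)_37: α=-2, u≡25; β=0, v≡1 (mod 37); (25|37)=+1, (1|37)=+1; sign (−1)^0·+1^0·+1^-2 = +1.
(a,b)_∞: sgn(-54901)=−, sgn(-210)=−, so -1.
(a,b)_53: α=2, u≡44; β=2, v≡41 (mod 53); (44|53)=+1, (41|53)=-1; sign (−1)^0·+1^2·-1^2 = +1.
(a,b)_19: α=2, u≡6; β=0, v≡8 (mod 19); (6|19)=+1, (8|19)=-1; sign (−1)^0·+1^0·-1^2 = +1.
(a,b)_5: α=-6, u≡4; β=-5, v≡3 (mod 5); (4|5)=+1, (3|5)=-1; sign (−1)^0·+1^-5·-1^-6 = +1.
(a,b)_23: α=1, u≡20; β=0, v≡11 (mod 23); (20|23)=-1, (11|23)=-1; sign (−1)^0·-1^0·-1^1 = -1.
(a,b)_2: α=6, β=-1; u≡3, v≡7 (mod 8); ε(u)ε(v)=1·1, αω(v)=6·0, βω(u)=-1·1; sum ≡ 0  ⇒  +1.
(a,b)_3: α=8, u≡2; β=5, v≡2 (mod 3); (2|3)=-1, (2|3)=-1; sign (−1)^0·-1^5·-1^8 = -1.
(a,b)_31: α=1, u≡17; β=0, v≡4 (mod 31); (17|31)=-1, (4|31)=+1; sign (−1)^0·-1^0·+1^1 = +1.
|Ram(-54901, -210)| = 4, even; anisotropic at {3, 11, 23, ∞}.

[3, 11, 23, inf]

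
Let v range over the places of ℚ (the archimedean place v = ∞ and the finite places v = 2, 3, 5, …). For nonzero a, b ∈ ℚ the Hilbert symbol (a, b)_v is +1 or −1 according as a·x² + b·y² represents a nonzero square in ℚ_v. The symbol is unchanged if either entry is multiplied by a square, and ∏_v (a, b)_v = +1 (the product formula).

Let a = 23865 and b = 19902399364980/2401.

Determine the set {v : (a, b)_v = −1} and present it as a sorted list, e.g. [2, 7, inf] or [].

Mod squares: a ≡ 23865, b ≡ 5. Check v ∈ {∞, 2, 3, 5, 7, 11, 19, 37, 43}.
v=3: a=3^1·(≡2), b=3^2·(≡2) mod 3; (2|3)=-1, (2|3)=-1; (−1)^{1·2·1}·(-1)^2·(-1)^1 = -1.
v=43: a=43^1·(≡39), b=43^2·(≡30) mod 43; (39|43)=-1, (30|43)=-1; (−1)^{1·2·21}·(-1)^2·(-1)^1 = -1.
v=19: a=19^0·(≡1), b=19^2·(≡16) mod 19; (1|19)=+1, (16|19)=+1; (−1)^{0·2·9}·(+1)^2·(+1)^0 = +1.
v=5: a=5^1·(≡3), b=5^1·(≡1) mod 5; (3|5)=-1, (1|5)=+1; (−1)^{1·1·2}·(-1)^1·(+1)^1 = -1.
v=37: a=37^1·(≡16), b=37^2·(≡20) mod 37; (16|37)=+1, (20|37)=-1; (−1)^{1·2·18}·(+1)^2·(-1)^1 = -1.
v=11: a=11^0·(≡6), b=11^2·(≡5) mod 11; (6|11)=-1, (5|11)=+1; (−1)^{0·2·5}·(-1)^2·(+1)^0 = +1.
v=∞: 23865 > 0 and 5 > 0  ⇒  (a,b)_∞ = +1.
v=2: v_2(a)=0, v_2(b)=2; units ≡ 1, 5 (mod 8); ε·ε+αω+βω = 0·0+0·1+2·0 ≡ 0  ⇒  (a,b)_2 = +1.
v=7: a=7^0·(≡2), b=7^-4·(≡6) mod 7; (2|7)=+1, (6|7)=-1; (−1)^{0·-4·3}·(+1)^-4·(-1)^0 = +1.
(23865, 5 / ℚ) ramifies at {3, 5, 37, 43}: a division algebra.

[3, 5, 37, 43]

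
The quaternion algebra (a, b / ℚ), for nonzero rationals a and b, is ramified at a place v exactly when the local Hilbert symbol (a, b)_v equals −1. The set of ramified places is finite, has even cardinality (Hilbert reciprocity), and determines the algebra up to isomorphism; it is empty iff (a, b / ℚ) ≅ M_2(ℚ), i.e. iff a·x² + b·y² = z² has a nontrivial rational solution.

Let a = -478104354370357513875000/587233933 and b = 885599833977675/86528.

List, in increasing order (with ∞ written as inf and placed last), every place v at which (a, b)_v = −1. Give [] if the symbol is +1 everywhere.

(a, b) ≡ (-947792326, 54694) mod (ℚ^×)²; places V = {2, 3, 5, 11, 13, 23, 29, 31, 41, 43, 47, ∞}.
(a,b)_13: α=-3, u≡7; β=-2, v≡10 (mod 13); (7|13)=-1, (10|13)=+1; sign (−1)^0·-1^-2·+1^-3 = +1.
(a,b)_23: α=1, u≡9; β=1, v≡3 (mod 23); (9|23)=+1, (3|23)=+1; sign (−1)^1·+1^1·+1^1 = -1.
(a,b)_3: α=10, u≡2; β=6, v≡1 (mod 3); (2|3)=-1, (1|3)=+1; sign (−1)^0·-1^6·+1^10 = +1.
(a,b)_43: α=3, u≡20; β=2, v≡41 (mod 43); (20|43)=-1, (41|43)=+1; sign (−1)^0·-1^2·+1^3 = +1.
(a,b)_∞: sgn(-947792326)=−, sgn(54694)=+, so +1.
(a,b)_11: α=-2, u≡9; β=0, v≡7 (mod 11); (9|11)=+1, (7|11)=-1; sign (−1)^0·+1^0·-1^-2 = +1.
(a,b)_29: α=1, u≡4; β=1, v≡1 (mod 29); (4|29)=+1, (1|29)=+1; sign (−1)^0·+1^1·+1^1 = +1.
(a,b)_5: α=6, u≡4; β=2, v≡4 (mod 5); (4|5)=+1, (4|5)=+1; sign (−1)^0·+1^2·+1^6 = +1.
(a,b)_41: α=1, u≡25; β=1, v≡22 (mod 41); (25|41)=+1, (22|41)=-1; sign (−1)^0·+1^1·-1^1 = -1.
(a,b)_47: α=-2, u≡38; β=0, v≡22 (mod 47); (38|47)=-1, (22|47)=-1; sign (−1)^0·-1^0·-1^-2 = +1.
(a,b)_2: α=3, β=-9; u≡5, v≡3 (mod 8); ε(u)ε(v)=0·1, αω(v)=3·1, βω(u)=-9·1; sum ≡ 0  ⇒  +1.
(a,b)_31: α=3, u≡11; β=2, v≡28 (mod 31); (11|31)=-1, (28|31)=+1; sign (−1)^0·-1^2·+1^3 = +1.
|Ram(-947792326, 54694)| = 2, even; anisotropic at {23, 41}.

[23, 41]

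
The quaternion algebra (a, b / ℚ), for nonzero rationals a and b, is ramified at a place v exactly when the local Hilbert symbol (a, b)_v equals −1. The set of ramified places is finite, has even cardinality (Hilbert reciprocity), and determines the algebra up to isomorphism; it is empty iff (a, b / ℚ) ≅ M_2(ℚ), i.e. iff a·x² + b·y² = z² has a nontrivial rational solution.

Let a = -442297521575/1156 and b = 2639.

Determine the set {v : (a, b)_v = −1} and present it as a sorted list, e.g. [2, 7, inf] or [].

(a, b) ≡ (-39767, 2639) mod (ℚ^×)²; places V = {2, 5, 7, 13, 17, 19, 23, 29, ∞}.
(a,b)_∞: sgn(-39767)=−, sgn(2639)=+, so +1.
(a,b)_23: α=3, u≡21; β=0, v≡17 (mod 23); (21|23)=-1, (17|23)=-1; sign (−1)^0·-1^0·-1^3 = -1.
(a,b)_7: α=1, u≡6; β=1, v≡6 (mod 7); (6|7)=-1, (6|7)=-1; sign (−1)^1·-1^1·-1^1 = -1.
(a,b)_19: α=1, u≡5; β=0, v≡17 (mod 19); (5|19)=+1, (17|19)=+1; sign (−1)^0·+1^0·+1^1 = +1.
(a,b)_13: α=1, u≡1; β=1, v≡8 (mod 13); (1|13)=+1, (8|13)=-1; sign (−1)^0·+1^1·-1^1 = -1.
(a,b)_17: α=-2, u≡8; β=0, v≡4 (mod 17); (8|17)=+1, (4|17)=+1; sign (−1)^0·+1^0·+1^-2 = +1.
(a,b)_2: α=-2, β=0; u≡1, v≡7 (mod 8); ε(u)ε(v)=0·1, αω(v)=-2·0, βω(u)=0·0; sum ≡ 0  ⇒  +1.
(a,b)_5: α=2, u≡2; β=0, v≡4 (mod 5); (2|5)=-1, (4|5)=+1; sign (−1)^0·-1^0·+1^2 = +1.
(a,b)_29: α=2, u≡2; β=1, v≡4 (mod 29); (2|29)=-1, (4|29)=+1; sign (−1)^0·-1^1·+1^2 = -1.
Ram(-39767, 2639) = {7, 13, 23, 29}; no ℚ_7-point on the conic.

[7, 13, 23, 29]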